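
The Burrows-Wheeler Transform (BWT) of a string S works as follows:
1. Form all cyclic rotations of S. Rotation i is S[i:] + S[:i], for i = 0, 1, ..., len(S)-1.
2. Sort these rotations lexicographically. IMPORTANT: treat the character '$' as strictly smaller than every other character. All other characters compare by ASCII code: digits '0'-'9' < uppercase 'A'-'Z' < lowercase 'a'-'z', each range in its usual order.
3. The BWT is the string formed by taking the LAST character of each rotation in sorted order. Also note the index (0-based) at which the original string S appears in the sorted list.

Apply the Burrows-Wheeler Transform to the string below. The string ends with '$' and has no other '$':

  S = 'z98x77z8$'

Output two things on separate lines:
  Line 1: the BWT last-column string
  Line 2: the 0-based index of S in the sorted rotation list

Answer: 8x7z9z87$
8

Derivation:
All 9 rotations (rotation i = S[i:]+S[:i]):
  rot[0] = z98x77z8$
  rot[1] = 98x77z8$z
  rot[2] = 8x77z8$z9
  rot[3] = x77z8$z98
  rot[4] = 77z8$z98x
  rot[5] = 7z8$z98x7
  rot[6] = z8$z98x77
  rot[7] = 8$z98x77z
  rot[8] = $z98x77z8
Sorted (with $ < everything):
  sorted[0] = $z98x77z8  (last char: '8')
  sorted[1] = 77z8$z98x  (last char: 'x')
  sorted[2] = 7z8$z98x7  (last char: '7')
  sorted[3] = 8$z98x77z  (last char: 'z')
  sorted[4] = 8x77z8$z9  (last char: '9')
  sorted[5] = 98x77z8$z  (last char: 'z')
  sorted[6] = x77z8$z98  (last char: '8')
  sorted[7] = z8$z98x77  (last char: '7')
  sorted[8] = z98x77z8$  (last char: '$')
Last column: 8x7z9z87$
Original string S is at sorted index 8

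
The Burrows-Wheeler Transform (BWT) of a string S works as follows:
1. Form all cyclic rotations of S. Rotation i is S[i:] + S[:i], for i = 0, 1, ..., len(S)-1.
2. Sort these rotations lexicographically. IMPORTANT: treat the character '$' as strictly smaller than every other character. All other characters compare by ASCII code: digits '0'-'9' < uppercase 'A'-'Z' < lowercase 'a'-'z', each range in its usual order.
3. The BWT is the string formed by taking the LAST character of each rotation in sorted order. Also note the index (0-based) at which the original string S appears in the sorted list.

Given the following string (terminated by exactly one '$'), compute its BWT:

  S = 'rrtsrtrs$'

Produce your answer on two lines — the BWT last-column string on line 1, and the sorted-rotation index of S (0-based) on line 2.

Answer: s$tsrrtrr
1

Derivation:
All 9 rotations (rotation i = S[i:]+S[:i]):
  rot[0] = rrtsrtrs$
  rot[1] = rtsrtrs$r
  rot[2] = tsrtrs$rr
  rot[3] = srtrs$rrt
  rot[4] = rtrs$rrts
  rot[5] = trs$rrtsr
  rot[6] = rs$rrtsrt
  rot[7] = s$rrtsrtr
  rot[8] = $rrtsrtrs
Sorted (with $ < everything):
  sorted[0] = $rrtsrtrs  (last char: 's')
  sorted[1] = rrtsrtrs$  (last char: '$')
  sorted[2] = rs$rrtsrt  (last char: 't')
  sorted[3] = rtrs$rrts  (last char: 's')
  sorted[4] = rtsrtrs$r  (last char: 'r')
  sorted[5] = s$rrtsrtr  (last char: 'r')
  sorted[6] = srtrs$rrt  (last char: 't')
  sorted[7] = trs$rrtsr  (last char: 'r')
  sorted[8] = tsrtrs$rr  (last char: 'r')
Last column: s$tsrrtrr
Original string S is at sorted index 1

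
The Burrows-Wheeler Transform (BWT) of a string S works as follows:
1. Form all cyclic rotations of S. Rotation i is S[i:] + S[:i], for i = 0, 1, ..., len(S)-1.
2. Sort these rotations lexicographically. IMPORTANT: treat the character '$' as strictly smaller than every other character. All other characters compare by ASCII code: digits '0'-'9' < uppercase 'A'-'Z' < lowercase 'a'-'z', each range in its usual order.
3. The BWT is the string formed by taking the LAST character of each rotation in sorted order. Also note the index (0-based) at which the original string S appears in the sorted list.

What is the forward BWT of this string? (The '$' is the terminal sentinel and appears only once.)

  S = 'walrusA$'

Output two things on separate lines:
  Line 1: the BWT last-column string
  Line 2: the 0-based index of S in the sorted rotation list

Answer: Aswalur$
7

Derivation:
All 8 rotations (rotation i = S[i:]+S[:i]):
  rot[0] = walrusA$
  rot[1] = alrusA$w
  rot[2] = lrusA$wa
  rot[3] = rusA$wal
  rot[4] = usA$walr
  rot[5] = sA$walru
  rot[6] = A$walrus
  rot[7] = $walrusA
Sorted (with $ < everything):
  sorted[0] = $walrusA  (last char: 'A')
  sorted[1] = A$walrus  (last char: 's')
  sorted[2] = alrusA$w  (last char: 'w')
  sorted[3] = lrusA$wa  (last char: 'a')
  sorted[4] = rusA$wal  (last char: 'l')
  sorted[5] = sA$walru  (last char: 'u')
  sorted[6] = usA$walr  (last char: 'r')
  sorted[7] = walrusA$  (last char: '$')
Last column: Aswalur$
Original string S is at sorted index 7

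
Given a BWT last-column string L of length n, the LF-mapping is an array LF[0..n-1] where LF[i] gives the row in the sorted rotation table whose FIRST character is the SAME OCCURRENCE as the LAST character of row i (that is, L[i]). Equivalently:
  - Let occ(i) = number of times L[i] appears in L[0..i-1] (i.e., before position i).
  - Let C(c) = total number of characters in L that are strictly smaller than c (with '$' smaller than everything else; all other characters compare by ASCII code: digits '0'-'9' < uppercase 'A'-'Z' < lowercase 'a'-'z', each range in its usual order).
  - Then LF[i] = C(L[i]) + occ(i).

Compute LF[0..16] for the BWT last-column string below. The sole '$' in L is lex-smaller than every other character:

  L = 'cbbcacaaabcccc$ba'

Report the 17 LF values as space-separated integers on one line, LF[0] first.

Char counts: '$':1, 'a':5, 'b':4, 'c':7
C (first-col start): C('$')=0, C('a')=1, C('b')=6, C('c')=10
L[0]='c': occ=0, LF[0]=C('c')+0=10+0=10
L[1]='b': occ=0, LF[1]=C('b')+0=6+0=6
L[2]='b': occ=1, LF[2]=C('b')+1=6+1=7
L[3]='c': occ=1, LF[3]=C('c')+1=10+1=11
L[4]='a': occ=0, LF[4]=C('a')+0=1+0=1
L[5]='c': occ=2, LF[5]=C('c')+2=10+2=12
L[6]='a': occ=1, LF[6]=C('a')+1=1+1=2
L[7]='a': occ=2, LF[7]=C('a')+2=1+2=3
L[8]='a': occ=3, LF[8]=C('a')+3=1+3=4
L[9]='b': occ=2, LF[9]=C('b')+2=6+2=8
L[10]='c': occ=3, LF[10]=C('c')+3=10+3=13
L[11]='c': occ=4, LF[11]=C('c')+4=10+4=14
L[12]='c': occ=5, LF[12]=C('c')+5=10+5=15
L[13]='c': occ=6, LF[13]=C('c')+6=10+6=16
L[14]='$': occ=0, LF[14]=C('$')+0=0+0=0
L[15]='b': occ=3, LF[15]=C('b')+3=6+3=9
L[16]='a': occ=4, LF[16]=C('a')+4=1+4=5

Answer: 10 6 7 11 1 12 2 3 4 8 13 14 15 16 0 9 5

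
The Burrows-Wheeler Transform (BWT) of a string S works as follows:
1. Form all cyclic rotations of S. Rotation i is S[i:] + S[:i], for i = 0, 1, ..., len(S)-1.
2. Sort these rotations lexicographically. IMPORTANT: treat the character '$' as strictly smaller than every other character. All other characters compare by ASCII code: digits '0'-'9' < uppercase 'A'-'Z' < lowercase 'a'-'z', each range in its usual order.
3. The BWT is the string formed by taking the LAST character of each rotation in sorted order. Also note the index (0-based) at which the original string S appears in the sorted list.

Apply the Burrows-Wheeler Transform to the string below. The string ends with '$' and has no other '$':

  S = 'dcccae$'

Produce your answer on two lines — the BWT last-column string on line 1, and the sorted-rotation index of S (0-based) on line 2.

Answer: ecccd$a
5

Derivation:
All 7 rotations (rotation i = S[i:]+S[:i]):
  rot[0] = dcccae$
  rot[1] = cccae$d
  rot[2] = ccae$dc
  rot[3] = cae$dcc
  rot[4] = ae$dccc
  rot[5] = e$dccca
  rot[6] = $dcccae
Sorted (with $ < everything):
  sorted[0] = $dcccae  (last char: 'e')
  sorted[1] = ae$dccc  (last char: 'c')
  sorted[2] = cae$dcc  (last char: 'c')
  sorted[3] = ccae$dc  (last char: 'c')
  sorted[4] = cccae$d  (last char: 'd')
  sorted[5] = dcccae$  (last char: '$')
  sorted[6] = e$dccca  (last char: 'a')
Last column: ecccd$a
Original string S is at sorted index 5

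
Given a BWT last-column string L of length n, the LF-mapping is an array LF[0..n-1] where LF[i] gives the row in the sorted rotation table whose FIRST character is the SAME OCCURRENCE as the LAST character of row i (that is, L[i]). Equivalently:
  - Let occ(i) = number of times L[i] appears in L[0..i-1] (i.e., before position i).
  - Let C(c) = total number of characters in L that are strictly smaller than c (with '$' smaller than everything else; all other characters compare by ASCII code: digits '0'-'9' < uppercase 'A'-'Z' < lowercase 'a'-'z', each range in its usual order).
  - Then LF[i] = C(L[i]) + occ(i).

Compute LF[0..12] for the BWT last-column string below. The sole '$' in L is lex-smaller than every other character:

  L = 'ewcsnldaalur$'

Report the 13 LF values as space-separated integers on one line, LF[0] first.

Char counts: '$':1, 'a':2, 'c':1, 'd':1, 'e':1, 'l':2, 'n':1, 'r':1, 's':1, 'u':1, 'w':1
C (first-col start): C('$')=0, C('a')=1, C('c')=3, C('d')=4, C('e')=5, C('l')=6, C('n')=8, C('r')=9, C('s')=10, C('u')=11, C('w')=12
L[0]='e': occ=0, LF[0]=C('e')+0=5+0=5
L[1]='w': occ=0, LF[1]=C('w')+0=12+0=12
L[2]='c': occ=0, LF[2]=C('c')+0=3+0=3
L[3]='s': occ=0, LF[3]=C('s')+0=10+0=10
L[4]='n': occ=0, LF[4]=C('n')+0=8+0=8
L[5]='l': occ=0, LF[5]=C('l')+0=6+0=6
L[6]='d': occ=0, LF[6]=C('d')+0=4+0=4
L[7]='a': occ=0, LF[7]=C('a')+0=1+0=1
L[8]='a': occ=1, LF[8]=C('a')+1=1+1=2
L[9]='l': occ=1, LF[9]=C('l')+1=6+1=7
L[10]='u': occ=0, LF[10]=C('u')+0=11+0=11
L[11]='r': occ=0, LF[11]=C('r')+0=9+0=9
L[12]='$': occ=0, LF[12]=C('$')+0=0+0=0

Answer: 5 12 3 10 8 6 4 1 2 7 11 9 0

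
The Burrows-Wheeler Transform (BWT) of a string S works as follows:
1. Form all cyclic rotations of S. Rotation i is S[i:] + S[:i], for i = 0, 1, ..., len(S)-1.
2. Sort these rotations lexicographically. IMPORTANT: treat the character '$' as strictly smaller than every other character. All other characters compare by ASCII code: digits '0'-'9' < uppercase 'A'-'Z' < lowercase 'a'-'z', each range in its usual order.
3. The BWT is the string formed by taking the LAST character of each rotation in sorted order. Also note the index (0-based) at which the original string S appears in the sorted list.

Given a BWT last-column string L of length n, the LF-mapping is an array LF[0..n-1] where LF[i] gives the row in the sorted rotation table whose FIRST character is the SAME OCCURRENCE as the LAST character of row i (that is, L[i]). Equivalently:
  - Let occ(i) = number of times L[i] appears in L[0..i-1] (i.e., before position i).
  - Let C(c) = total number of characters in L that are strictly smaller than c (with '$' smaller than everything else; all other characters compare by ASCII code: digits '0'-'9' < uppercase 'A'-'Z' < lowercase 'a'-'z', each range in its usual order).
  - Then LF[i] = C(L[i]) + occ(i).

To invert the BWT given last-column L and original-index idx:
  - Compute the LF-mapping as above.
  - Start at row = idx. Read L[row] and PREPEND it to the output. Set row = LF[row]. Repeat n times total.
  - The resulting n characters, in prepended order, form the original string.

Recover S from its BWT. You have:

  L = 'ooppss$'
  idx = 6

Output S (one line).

Answer: ssppoo$

Derivation:
LF mapping: 1 2 3 4 5 6 0
Walk LF starting at row 6, prepending L[row]:
  step 1: row=6, L[6]='$', prepend. Next row=LF[6]=0
  step 2: row=0, L[0]='o', prepend. Next row=LF[0]=1
  step 3: row=1, L[1]='o', prepend. Next row=LF[1]=2
  step 4: row=2, L[2]='p', prepend. Next row=LF[2]=3
  step 5: row=3, L[3]='p', prepend. Next row=LF[3]=4
  step 6: row=4, L[4]='s', prepend. Next row=LF[4]=5
  step 7: row=5, L[5]='s', prepend. Next row=LF[5]=6
Reversed output: ssppoo$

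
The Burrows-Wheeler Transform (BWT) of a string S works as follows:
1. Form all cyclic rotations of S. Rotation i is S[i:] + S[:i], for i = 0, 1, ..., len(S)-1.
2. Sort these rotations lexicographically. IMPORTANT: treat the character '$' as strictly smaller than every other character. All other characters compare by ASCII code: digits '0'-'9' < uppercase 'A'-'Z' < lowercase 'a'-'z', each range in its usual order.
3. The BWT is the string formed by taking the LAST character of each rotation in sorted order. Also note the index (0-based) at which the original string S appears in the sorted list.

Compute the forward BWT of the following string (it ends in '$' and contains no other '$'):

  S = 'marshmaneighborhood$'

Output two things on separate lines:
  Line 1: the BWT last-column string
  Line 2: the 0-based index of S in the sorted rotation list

All 20 rotations (rotation i = S[i:]+S[:i]):
  rot[0] = marshmaneighborhood$
  rot[1] = arshmaneighborhood$m
  rot[2] = rshmaneighborhood$ma
  rot[3] = shmaneighborhood$mar
  rot[4] = hmaneighborhood$mars
  rot[5] = maneighborhood$marsh
  rot[6] = aneighborhood$marshm
  rot[7] = neighborhood$marshma
  rot[8] = eighborhood$marshman
  rot[9] = ighborhood$marshmane
  rot[10] = ghborhood$marshmanei
  rot[11] = hborhood$marshmaneig
  rot[12] = borhood$marshmaneigh
  rot[13] = orhood$marshmaneighb
  rot[14] = rhood$marshmaneighbo
  rot[15] = hood$marshmaneighbor
  rot[16] = ood$marshmaneighborh
  rot[17] = od$marshmaneighborho
  rot[18] = d$marshmaneighborhoo
  rot[19] = $marshmaneighborhood
Sorted (with $ < everything):
  sorted[0] = $marshmaneighborhood  (last char: 'd')
  sorted[1] = aneighborhood$marshm  (last char: 'm')
  sorted[2] = arshmaneighborhood$m  (last char: 'm')
  sorted[3] = borhood$marshmaneigh  (last char: 'h')
  sorted[4] = d$marshmaneighborhoo  (last char: 'o')
  sorted[5] = eighborhood$marshman  (last char: 'n')
  sorted[6] = ghborhood$marshmanei  (last char: 'i')
  sorted[7] = hborhood$marshmaneig  (last char: 'g')
  sorted[8] = hmaneighborhood$mars  (last char: 's')
  sorted[9] = hood$marshmaneighbor  (last char: 'r')
  sorted[10] = ighborhood$marshmane  (last char: 'e')
  sorted[11] = maneighborhood$marsh  (last char: 'h')
  sorted[12] = marshmaneighborhood$  (last char: '$')
  sorted[13] = neighborhood$marshma  (last char: 'a')
  sorted[14] = od$marshmaneighborho  (last char: 'o')
  sorted[15] = ood$marshmaneighborh  (last char: 'h')
  sorted[16] = orhood$marshmaneighb  (last char: 'b')
  sorted[17] = rhood$marshmaneighbo  (last char: 'o')
  sorted[18] = rshmaneighborhood$ma  (last char: 'a')
  sorted[19] = shmaneighborhood$mar  (last char: 'r')
Last column: dmmhonigsreh$aohboar
Original string S is at sorted index 12

Answer: dmmhonigsreh$aohboar
12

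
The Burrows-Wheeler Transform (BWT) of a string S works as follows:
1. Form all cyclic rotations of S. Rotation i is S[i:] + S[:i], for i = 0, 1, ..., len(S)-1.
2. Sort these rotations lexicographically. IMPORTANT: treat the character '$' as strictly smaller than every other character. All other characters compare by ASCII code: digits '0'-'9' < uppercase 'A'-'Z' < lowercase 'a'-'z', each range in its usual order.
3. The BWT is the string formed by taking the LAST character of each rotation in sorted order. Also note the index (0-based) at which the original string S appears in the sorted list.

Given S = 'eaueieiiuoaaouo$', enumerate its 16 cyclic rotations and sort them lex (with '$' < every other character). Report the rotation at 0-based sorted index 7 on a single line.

Answer: ieiiuoaaouo$eaue

Derivation:
All 16 rotations (rotation i = S[i:]+S[:i]):
  rot[0] = eaueieiiuoaaouo$
  rot[1] = aueieiiuoaaouo$e
  rot[2] = ueieiiuoaaouo$ea
  rot[3] = eieiiuoaaouo$eau
  rot[4] = ieiiuoaaouo$eaue
  rot[5] = eiiuoaaouo$eauei
  rot[6] = iiuoaaouo$eaueie
  rot[7] = iuoaaouo$eaueiei
  rot[8] = uoaaouo$eaueieii
  rot[9] = oaaouo$eaueieiiu
  rot[10] = aaouo$eaueieiiuo
  rot[11] = aouo$eaueieiiuoa
  rot[12] = ouo$eaueieiiuoaa
  rot[13] = uo$eaueieiiuoaao
  rot[14] = o$eaueieiiuoaaou
  rot[15] = $eaueieiiuoaaouo
Sorted (with $ < everything):
  sorted[0] = $eaueieiiuoaaouo
  sorted[1] = aaouo$eaueieiiuo
  sorted[2] = aouo$eaueieiiuoa
  sorted[3] = aueieiiuoaaouo$e
  sorted[4] = eaueieiiuoaaouo$
  sorted[5] = eieiiuoaaouo$eau
  sorted[6] = eiiuoaaouo$eauei
  sorted[7] = ieiiuoaaouo$eaue
  sorted[8] = iiuoaaouo$eaueie
  sorted[9] = iuoaaouo$eaueiei
  sorted[10] = o$eaueieiiuoaaou
  sorted[11] = oaaouo$eaueieiiu
  sorted[12] = ouo$eaueieiiuoaa
  sorted[13] = ueieiiuoaaouo$ea
  sorted[14] = uo$eaueieiiuoaao
  sorted[15] = uoaaouo$eaueieii
sorted[7] = ieiiuoaaouo$eaue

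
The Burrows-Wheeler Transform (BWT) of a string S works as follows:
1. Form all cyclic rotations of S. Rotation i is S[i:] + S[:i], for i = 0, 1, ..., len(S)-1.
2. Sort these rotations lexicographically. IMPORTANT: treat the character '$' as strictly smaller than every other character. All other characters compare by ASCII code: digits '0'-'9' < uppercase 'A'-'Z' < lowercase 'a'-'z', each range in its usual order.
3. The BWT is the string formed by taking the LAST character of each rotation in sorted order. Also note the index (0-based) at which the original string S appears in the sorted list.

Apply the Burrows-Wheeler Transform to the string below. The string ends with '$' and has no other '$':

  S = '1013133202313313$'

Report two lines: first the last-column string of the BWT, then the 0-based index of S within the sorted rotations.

All 17 rotations (rotation i = S[i:]+S[:i]):
  rot[0] = 1013133202313313$
  rot[1] = 013133202313313$1
  rot[2] = 13133202313313$10
  rot[3] = 3133202313313$101
  rot[4] = 133202313313$1013
  rot[5] = 33202313313$10131
  rot[6] = 3202313313$101313
  rot[7] = 202313313$1013133
  rot[8] = 02313313$10131332
  rot[9] = 2313313$101313320
  rot[10] = 313313$1013133202
  rot[11] = 13313$10131332023
  rot[12] = 3313$101313320231
  rot[13] = 313$1013133202313
  rot[14] = 13$10131332023133
  rot[15] = 3$101313320231331
  rot[16] = $1013133202313313
Sorted (with $ < everything):
  sorted[0] = $1013133202313313  (last char: '3')
  sorted[1] = 013133202313313$1  (last char: '1')
  sorted[2] = 02313313$10131332  (last char: '2')
  sorted[3] = 1013133202313313$  (last char: '$')
  sorted[4] = 13$10131332023133  (last char: '3')
  sorted[5] = 13133202313313$10  (last char: '0')
  sorted[6] = 13313$10131332023  (last char: '3')
  sorted[7] = 133202313313$1013  (last char: '3')
  sorted[8] = 202313313$1013133  (last char: '3')
  sorted[9] = 2313313$101313320  (last char: '0')
  sorted[10] = 3$101313320231331  (last char: '1')
  sorted[11] = 313$1013133202313  (last char: '3')
  sorted[12] = 313313$1013133202  (last char: '2')
  sorted[13] = 3133202313313$101  (last char: '1')
  sorted[14] = 3202313313$101313  (last char: '3')
  sorted[15] = 3313$101313320231  (last char: '1')
  sorted[16] = 33202313313$10131  (last char: '1')
Last column: 312$3033301321311
Original string S is at sorted index 3

Answer: 312$3033301321311
3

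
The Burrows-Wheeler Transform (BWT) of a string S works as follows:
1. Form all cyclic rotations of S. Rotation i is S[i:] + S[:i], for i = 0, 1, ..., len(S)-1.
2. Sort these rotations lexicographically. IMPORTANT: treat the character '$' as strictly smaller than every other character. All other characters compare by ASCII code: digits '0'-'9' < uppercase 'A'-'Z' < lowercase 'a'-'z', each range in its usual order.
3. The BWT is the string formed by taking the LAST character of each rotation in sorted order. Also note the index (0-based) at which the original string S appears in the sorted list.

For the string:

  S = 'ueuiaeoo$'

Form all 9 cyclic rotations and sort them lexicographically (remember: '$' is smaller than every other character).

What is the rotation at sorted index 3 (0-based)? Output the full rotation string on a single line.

All 9 rotations (rotation i = S[i:]+S[:i]):
  rot[0] = ueuiaeoo$
  rot[1] = euiaeoo$u
  rot[2] = uiaeoo$ue
  rot[3] = iaeoo$ueu
  rot[4] = aeoo$ueui
  rot[5] = eoo$ueuia
  rot[6] = oo$ueuiae
  rot[7] = o$ueuiaeo
  rot[8] = $ueuiaeoo
Sorted (with $ < everything):
  sorted[0] = $ueuiaeoo
  sorted[1] = aeoo$ueui
  sorted[2] = eoo$ueuia
  sorted[3] = euiaeoo$u
  sorted[4] = iaeoo$ueu
  sorted[5] = o$ueuiaeo
  sorted[6] = oo$ueuiae
  sorted[7] = ueuiaeoo$
  sorted[8] = uiaeoo$ue
sorted[3] = euiaeoo$u

Answer: euiaeoo$u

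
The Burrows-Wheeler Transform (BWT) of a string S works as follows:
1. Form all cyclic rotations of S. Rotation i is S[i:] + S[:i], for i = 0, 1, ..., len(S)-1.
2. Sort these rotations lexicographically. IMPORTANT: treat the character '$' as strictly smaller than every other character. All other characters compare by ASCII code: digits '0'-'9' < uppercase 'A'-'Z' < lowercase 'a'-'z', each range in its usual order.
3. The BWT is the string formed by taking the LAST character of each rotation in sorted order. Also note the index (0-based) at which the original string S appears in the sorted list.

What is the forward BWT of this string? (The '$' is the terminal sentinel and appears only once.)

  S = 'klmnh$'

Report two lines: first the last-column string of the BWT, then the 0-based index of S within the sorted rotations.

Answer: hn$klm
2

Derivation:
All 6 rotations (rotation i = S[i:]+S[:i]):
  rot[0] = klmnh$
  rot[1] = lmnh$k
  rot[2] = mnh$kl
  rot[3] = nh$klm
  rot[4] = h$klmn
  rot[5] = $klmnh
Sorted (with $ < everything):
  sorted[0] = $klmnh  (last char: 'h')
  sorted[1] = h$klmn  (last char: 'n')
  sorted[2] = klmnh$  (last char: '$')
  sorted[3] = lmnh$k  (last char: 'k')
  sorted[4] = mnh$kl  (last char: 'l')
  sorted[5] = nh$klm  (last char: 'm')
Last column: hn$klm
Original string S is at sorted index 2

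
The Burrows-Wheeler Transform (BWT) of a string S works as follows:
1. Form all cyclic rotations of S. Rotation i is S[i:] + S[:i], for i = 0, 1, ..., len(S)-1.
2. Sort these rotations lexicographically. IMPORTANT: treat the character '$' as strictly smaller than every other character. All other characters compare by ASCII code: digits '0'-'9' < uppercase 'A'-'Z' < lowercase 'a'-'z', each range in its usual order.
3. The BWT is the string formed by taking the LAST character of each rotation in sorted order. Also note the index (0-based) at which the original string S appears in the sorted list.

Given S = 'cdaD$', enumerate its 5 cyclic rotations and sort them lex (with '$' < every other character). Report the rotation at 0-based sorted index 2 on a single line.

Answer: aD$cd

Derivation:
All 5 rotations (rotation i = S[i:]+S[:i]):
  rot[0] = cdaD$
  rot[1] = daD$c
  rot[2] = aD$cd
  rot[3] = D$cda
  rot[4] = $cdaD
Sorted (with $ < everything):
  sorted[0] = $cdaD
  sorted[1] = D$cda
  sorted[2] = aD$cd
  sorted[3] = cdaD$
  sorted[4] = daD$c
sorted[2] = aD$cd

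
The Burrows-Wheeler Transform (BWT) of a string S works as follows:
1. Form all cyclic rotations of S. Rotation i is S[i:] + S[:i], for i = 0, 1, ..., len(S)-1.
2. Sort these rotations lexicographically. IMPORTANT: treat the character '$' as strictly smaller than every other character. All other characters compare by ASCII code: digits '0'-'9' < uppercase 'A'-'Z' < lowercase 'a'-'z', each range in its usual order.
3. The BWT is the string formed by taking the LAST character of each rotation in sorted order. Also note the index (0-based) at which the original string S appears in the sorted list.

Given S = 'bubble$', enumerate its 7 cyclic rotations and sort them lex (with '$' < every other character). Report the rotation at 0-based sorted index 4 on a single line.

Answer: e$bubbl

Derivation:
All 7 rotations (rotation i = S[i:]+S[:i]):
  rot[0] = bubble$
  rot[1] = ubble$b
  rot[2] = bble$bu
  rot[3] = ble$bub
  rot[4] = le$bubb
  rot[5] = e$bubbl
  rot[6] = $bubble
Sorted (with $ < everything):
  sorted[0] = $bubble
  sorted[1] = bble$bu
  sorted[2] = ble$bub
  sorted[3] = bubble$
  sorted[4] = e$bubbl
  sorted[5] = le$bubb
  sorted[6] = ubble$b
sorted[4] = e$bubbl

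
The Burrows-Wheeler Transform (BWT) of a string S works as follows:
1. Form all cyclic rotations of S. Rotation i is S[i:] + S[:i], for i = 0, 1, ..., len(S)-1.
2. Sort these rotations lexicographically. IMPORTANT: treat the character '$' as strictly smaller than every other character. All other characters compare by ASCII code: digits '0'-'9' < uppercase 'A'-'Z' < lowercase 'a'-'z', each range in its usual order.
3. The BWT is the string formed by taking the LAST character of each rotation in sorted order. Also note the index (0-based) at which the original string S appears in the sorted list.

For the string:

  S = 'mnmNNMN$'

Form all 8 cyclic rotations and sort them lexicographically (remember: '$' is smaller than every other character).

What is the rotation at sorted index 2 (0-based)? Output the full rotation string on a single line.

Answer: N$mnmNNM

Derivation:
All 8 rotations (rotation i = S[i:]+S[:i]):
  rot[0] = mnmNNMN$
  rot[1] = nmNNMN$m
  rot[2] = mNNMN$mn
  rot[3] = NNMN$mnm
  rot[4] = NMN$mnmN
  rot[5] = MN$mnmNN
  rot[6] = N$mnmNNM
  rot[7] = $mnmNNMN
Sorted (with $ < everything):
  sorted[0] = $mnmNNMN
  sorted[1] = MN$mnmNN
  sorted[2] = N$mnmNNM
  sorted[3] = NMN$mnmN
  sorted[4] = NNMN$mnm
  sorted[5] = mNNMN$mn
  sorted[6] = mnmNNMN$
  sorted[7] = nmNNMN$m
sorted[2] = N$mnmNNM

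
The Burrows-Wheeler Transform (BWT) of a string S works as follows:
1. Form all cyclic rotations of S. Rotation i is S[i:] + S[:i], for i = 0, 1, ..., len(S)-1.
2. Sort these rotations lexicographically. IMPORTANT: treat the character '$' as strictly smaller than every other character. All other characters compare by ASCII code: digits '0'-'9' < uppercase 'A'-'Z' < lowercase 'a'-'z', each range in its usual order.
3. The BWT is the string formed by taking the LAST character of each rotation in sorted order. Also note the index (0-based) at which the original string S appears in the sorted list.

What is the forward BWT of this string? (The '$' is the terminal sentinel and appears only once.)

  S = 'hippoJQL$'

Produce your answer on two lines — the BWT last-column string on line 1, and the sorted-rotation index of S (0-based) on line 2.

Answer: LoQJ$hppi
4

Derivation:
All 9 rotations (rotation i = S[i:]+S[:i]):
  rot[0] = hippoJQL$
  rot[1] = ippoJQL$h
  rot[2] = ppoJQL$hi
  rot[3] = poJQL$hip
  rot[4] = oJQL$hipp
  rot[5] = JQL$hippo
  rot[6] = QL$hippoJ
  rot[7] = L$hippoJQ
  rot[8] = $hippoJQL
Sorted (with $ < everything):
  sorted[0] = $hippoJQL  (last char: 'L')
  sorted[1] = JQL$hippo  (last char: 'o')
  sorted[2] = L$hippoJQ  (last char: 'Q')
  sorted[3] = QL$hippoJ  (last char: 'J')
  sorted[4] = hippoJQL$  (last char: '$')
  sorted[5] = ippoJQL$h  (last char: 'h')
  sorted[6] = oJQL$hipp  (last char: 'p')
  sorted[7] = poJQL$hip  (last char: 'p')
  sorted[8] = ppoJQL$hi  (last char: 'i')
Last column: LoQJ$hppi
Original string S is at sorted index 4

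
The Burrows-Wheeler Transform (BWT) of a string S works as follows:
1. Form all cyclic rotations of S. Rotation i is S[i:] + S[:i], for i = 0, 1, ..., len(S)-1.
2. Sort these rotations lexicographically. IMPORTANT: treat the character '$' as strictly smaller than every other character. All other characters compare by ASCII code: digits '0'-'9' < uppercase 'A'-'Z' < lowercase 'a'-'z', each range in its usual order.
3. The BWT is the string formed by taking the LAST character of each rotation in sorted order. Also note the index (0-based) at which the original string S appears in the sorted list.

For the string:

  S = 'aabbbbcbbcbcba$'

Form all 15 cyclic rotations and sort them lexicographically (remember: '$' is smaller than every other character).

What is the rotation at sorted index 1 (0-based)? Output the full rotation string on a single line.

Answer: a$aabbbbcbbcbcb

Derivation:
All 15 rotations (rotation i = S[i:]+S[:i]):
  rot[0] = aabbbbcbbcbcba$
  rot[1] = abbbbcbbcbcba$a
  rot[2] = bbbbcbbcbcba$aa
  rot[3] = bbbcbbcbcba$aab
  rot[4] = bbcbbcbcba$aabb
  rot[5] = bcbbcbcba$aabbb
  rot[6] = cbbcbcba$aabbbb
  rot[7] = bbcbcba$aabbbbc
  rot[8] = bcbcba$aabbbbcb
  rot[9] = cbcba$aabbbbcbb
  rot[10] = bcba$aabbbbcbbc
  rot[11] = cba$aabbbbcbbcb
  rot[12] = ba$aabbbbcbbcbc
  rot[13] = a$aabbbbcbbcbcb
  rot[14] = $aabbbbcbbcbcba
Sorted (with $ < everything):
  sorted[0] = $aabbbbcbbcbcba
  sorted[1] = a$aabbbbcbbcbcb
  sorted[2] = aabbbbcbbcbcba$
  sorted[3] = abbbbcbbcbcba$a
  sorted[4] = ba$aabbbbcbbcbc
  sorted[5] = bbbbcbbcbcba$aa
  sorted[6] = bbbcbbcbcba$aab
  sorted[7] = bbcbbcbcba$aabb
  sorted[8] = bbcbcba$aabbbbc
  sorted[9] = bcba$aabbbbcbbc
  sorted[10] = bcbbcbcba$aabbb
  sorted[11] = bcbcba$aabbbbcb
  sorted[12] = cba$aabbbbcbbcb
  sorted[13] = cbbcbcba$aabbbb
  sorted[14] = cbcba$aabbbbcbb
sorted[1] = a$aabbbbcbbcbcb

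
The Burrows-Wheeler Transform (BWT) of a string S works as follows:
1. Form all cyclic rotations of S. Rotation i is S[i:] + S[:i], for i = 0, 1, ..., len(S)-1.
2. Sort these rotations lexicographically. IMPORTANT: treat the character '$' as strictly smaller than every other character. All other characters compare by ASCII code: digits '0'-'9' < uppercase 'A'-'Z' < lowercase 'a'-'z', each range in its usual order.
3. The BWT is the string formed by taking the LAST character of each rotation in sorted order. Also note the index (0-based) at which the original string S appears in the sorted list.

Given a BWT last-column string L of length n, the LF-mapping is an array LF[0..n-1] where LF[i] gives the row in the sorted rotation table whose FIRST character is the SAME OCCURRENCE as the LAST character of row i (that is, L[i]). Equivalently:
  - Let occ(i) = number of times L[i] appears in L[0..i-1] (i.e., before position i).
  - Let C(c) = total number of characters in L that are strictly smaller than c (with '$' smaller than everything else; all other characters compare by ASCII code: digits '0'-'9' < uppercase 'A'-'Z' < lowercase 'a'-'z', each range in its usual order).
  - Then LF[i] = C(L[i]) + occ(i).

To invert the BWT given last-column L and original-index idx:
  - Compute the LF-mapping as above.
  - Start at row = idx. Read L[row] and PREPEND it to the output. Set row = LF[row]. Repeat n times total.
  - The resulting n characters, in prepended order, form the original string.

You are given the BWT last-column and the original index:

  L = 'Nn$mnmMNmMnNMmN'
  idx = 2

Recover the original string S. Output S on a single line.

Answer: MmNNnmmMnMNmnN$

Derivation:
LF mapping: 4 12 0 8 13 9 1 5 10 2 14 6 3 11 7
Walk LF starting at row 2, prepending L[row]:
  step 1: row=2, L[2]='$', prepend. Next row=LF[2]=0
  step 2: row=0, L[0]='N', prepend. Next row=LF[0]=4
  step 3: row=4, L[4]='n', prepend. Next row=LF[4]=13
  step 4: row=13, L[13]='m', prepend. Next row=LF[13]=11
  step 5: row=11, L[11]='N', prepend. Next row=LF[11]=6
  step 6: row=6, L[6]='M', prepend. Next row=LF[6]=1
  step 7: row=1, L[1]='n', prepend. Next row=LF[1]=12
  step 8: row=12, L[12]='M', prepend. Next row=LF[12]=3
  step 9: row=3, L[3]='m', prepend. Next row=LF[3]=8
  step 10: row=8, L[8]='m', prepend. Next row=LF[8]=10
  step 11: row=10, L[10]='n', prepend. Next row=LF[10]=14
  step 12: row=14, L[14]='N', prepend. Next row=LF[14]=7
  step 13: row=7, L[7]='N', prepend. Next row=LF[7]=5
  step 14: row=5, L[5]='m', prepend. Next row=LF[5]=9
  step 15: row=9, L[9]='M', prepend. Next row=LF[9]=2
Reversed output: MmNNnmmMnMNmnN$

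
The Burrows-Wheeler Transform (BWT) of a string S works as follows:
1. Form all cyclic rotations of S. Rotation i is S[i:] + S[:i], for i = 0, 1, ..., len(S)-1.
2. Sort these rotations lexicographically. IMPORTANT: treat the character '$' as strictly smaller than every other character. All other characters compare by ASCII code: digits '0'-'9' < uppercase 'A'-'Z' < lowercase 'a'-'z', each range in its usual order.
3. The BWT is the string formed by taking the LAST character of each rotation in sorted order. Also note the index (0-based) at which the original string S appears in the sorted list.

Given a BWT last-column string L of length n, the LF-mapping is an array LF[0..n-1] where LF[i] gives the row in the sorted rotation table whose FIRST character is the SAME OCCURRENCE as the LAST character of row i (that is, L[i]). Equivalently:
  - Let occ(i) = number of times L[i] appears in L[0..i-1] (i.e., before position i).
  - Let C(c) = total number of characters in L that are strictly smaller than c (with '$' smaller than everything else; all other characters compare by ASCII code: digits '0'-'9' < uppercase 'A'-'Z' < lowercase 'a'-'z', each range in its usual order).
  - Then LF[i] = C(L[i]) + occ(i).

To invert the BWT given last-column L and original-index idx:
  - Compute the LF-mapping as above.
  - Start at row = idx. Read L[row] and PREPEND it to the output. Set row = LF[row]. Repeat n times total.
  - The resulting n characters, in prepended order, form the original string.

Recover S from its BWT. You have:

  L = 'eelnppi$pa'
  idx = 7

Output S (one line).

Answer: pineapple$

Derivation:
LF mapping: 2 3 5 6 7 8 4 0 9 1
Walk LF starting at row 7, prepending L[row]:
  step 1: row=7, L[7]='$', prepend. Next row=LF[7]=0
  step 2: row=0, L[0]='e', prepend. Next row=LF[0]=2
  step 3: row=2, L[2]='l', prepend. Next row=LF[2]=5
  step 4: row=5, L[5]='p', prepend. Next row=LF[5]=8
  step 5: row=8, L[8]='p', prepend. Next row=LF[8]=9
  step 6: row=9, L[9]='a', prepend. Next row=LF[9]=1
  step 7: row=1, L[1]='e', prepend. Next row=LF[1]=3
  step 8: row=3, L[3]='n', prepend. Next row=LF[3]=6
  step 9: row=6, L[6]='i', prepend. Next row=LF[6]=4
  step 10: row=4, L[4]='p', prepend. Next row=LF[4]=7
Reversed output: pineapple$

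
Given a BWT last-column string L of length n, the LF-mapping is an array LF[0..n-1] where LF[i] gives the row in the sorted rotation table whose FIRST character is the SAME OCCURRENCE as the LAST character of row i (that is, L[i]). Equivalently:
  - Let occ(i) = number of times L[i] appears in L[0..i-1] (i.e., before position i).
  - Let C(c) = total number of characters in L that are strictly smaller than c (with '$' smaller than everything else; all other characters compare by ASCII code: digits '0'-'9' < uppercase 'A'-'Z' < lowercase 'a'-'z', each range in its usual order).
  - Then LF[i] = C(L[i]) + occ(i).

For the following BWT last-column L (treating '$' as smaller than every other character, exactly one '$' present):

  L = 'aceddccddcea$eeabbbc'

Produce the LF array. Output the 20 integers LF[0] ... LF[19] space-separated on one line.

Char counts: '$':1, 'a':3, 'b':3, 'c':5, 'd':4, 'e':4
C (first-col start): C('$')=0, C('a')=1, C('b')=4, C('c')=7, C('d')=12, C('e')=16
L[0]='a': occ=0, LF[0]=C('a')+0=1+0=1
L[1]='c': occ=0, LF[1]=C('c')+0=7+0=7
L[2]='e': occ=0, LF[2]=C('e')+0=16+0=16
L[3]='d': occ=0, LF[3]=C('d')+0=12+0=12
L[4]='d': occ=1, LF[4]=C('d')+1=12+1=13
L[5]='c': occ=1, LF[5]=C('c')+1=7+1=8
L[6]='c': occ=2, LF[6]=C('c')+2=7+2=9
L[7]='d': occ=2, LF[7]=C('d')+2=12+2=14
L[8]='d': occ=3, LF[8]=C('d')+3=12+3=15
L[9]='c': occ=3, LF[9]=C('c')+3=7+3=10
L[10]='e': occ=1, LF[10]=C('e')+1=16+1=17
L[11]='a': occ=1, LF[11]=C('a')+1=1+1=2
L[12]='$': occ=0, LF[12]=C('$')+0=0+0=0
L[13]='e': occ=2, LF[13]=C('e')+2=16+2=18
L[14]='e': occ=3, LF[14]=C('e')+3=16+3=19
L[15]='a': occ=2, LF[15]=C('a')+2=1+2=3
L[16]='b': occ=0, LF[16]=C('b')+0=4+0=4
L[17]='b': occ=1, LF[17]=C('b')+1=4+1=5
L[18]='b': occ=2, LF[18]=C('b')+2=4+2=6
L[19]='c': occ=4, LF[19]=C('c')+4=7+4=11

Answer: 1 7 16 12 13 8 9 14 15 10 17 2 0 18 19 3 4 5 6 11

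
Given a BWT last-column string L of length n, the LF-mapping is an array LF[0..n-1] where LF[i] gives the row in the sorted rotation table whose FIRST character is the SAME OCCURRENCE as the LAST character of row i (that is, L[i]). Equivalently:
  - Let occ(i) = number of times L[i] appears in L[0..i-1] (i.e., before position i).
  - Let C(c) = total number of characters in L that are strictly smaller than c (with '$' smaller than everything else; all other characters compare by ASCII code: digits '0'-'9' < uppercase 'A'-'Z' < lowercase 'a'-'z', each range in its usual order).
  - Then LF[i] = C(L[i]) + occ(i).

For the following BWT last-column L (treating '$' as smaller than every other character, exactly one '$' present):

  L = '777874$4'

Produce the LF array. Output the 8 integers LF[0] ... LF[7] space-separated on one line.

Answer: 3 4 5 7 6 1 0 2

Derivation:
Char counts: '$':1, '4':2, '7':4, '8':1
C (first-col start): C('$')=0, C('4')=1, C('7')=3, C('8')=7
L[0]='7': occ=0, LF[0]=C('7')+0=3+0=3
L[1]='7': occ=1, LF[1]=C('7')+1=3+1=4
L[2]='7': occ=2, LF[2]=C('7')+2=3+2=5
L[3]='8': occ=0, LF[3]=C('8')+0=7+0=7
L[4]='7': occ=3, LF[4]=C('7')+3=3+3=6
L[5]='4': occ=0, LF[5]=C('4')+0=1+0=1
L[6]='$': occ=0, LF[6]=C('$')+0=0+0=0
L[7]='4': occ=1, LF[7]=C('4')+1=1+1=2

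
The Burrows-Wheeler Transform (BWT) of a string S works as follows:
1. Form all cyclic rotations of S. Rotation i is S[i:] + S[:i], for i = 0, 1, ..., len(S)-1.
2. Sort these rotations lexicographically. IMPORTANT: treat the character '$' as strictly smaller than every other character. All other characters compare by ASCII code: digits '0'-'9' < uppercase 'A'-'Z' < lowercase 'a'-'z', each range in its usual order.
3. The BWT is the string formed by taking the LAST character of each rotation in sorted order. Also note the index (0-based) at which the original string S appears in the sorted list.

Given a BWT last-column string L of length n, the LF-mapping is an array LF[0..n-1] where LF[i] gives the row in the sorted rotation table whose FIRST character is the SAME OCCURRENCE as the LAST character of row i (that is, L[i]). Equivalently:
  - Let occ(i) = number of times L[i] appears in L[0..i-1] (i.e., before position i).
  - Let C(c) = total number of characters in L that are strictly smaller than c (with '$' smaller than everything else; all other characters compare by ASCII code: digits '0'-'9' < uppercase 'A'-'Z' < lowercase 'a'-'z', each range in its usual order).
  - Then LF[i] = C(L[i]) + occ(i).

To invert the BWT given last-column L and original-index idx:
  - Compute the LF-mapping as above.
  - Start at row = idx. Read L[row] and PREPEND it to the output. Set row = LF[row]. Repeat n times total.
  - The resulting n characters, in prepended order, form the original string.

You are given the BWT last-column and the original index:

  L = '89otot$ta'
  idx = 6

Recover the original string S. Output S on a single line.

Answer: tattoo98$

Derivation:
LF mapping: 1 2 4 6 5 7 0 8 3
Walk LF starting at row 6, prepending L[row]:
  step 1: row=6, L[6]='$', prepend. Next row=LF[6]=0
  step 2: row=0, L[0]='8', prepend. Next row=LF[0]=1
  step 3: row=1, L[1]='9', prepend. Next row=LF[1]=2
  step 4: row=2, L[2]='o', prepend. Next row=LF[2]=4
  step 5: row=4, L[4]='o', prepend. Next row=LF[4]=5
  step 6: row=5, L[5]='t', prepend. Next row=LF[5]=7
  step 7: row=7, L[7]='t', prepend. Next row=LF[7]=8
  step 8: row=8, L[8]='a', prepend. Next row=LF[8]=3
  step 9: row=3, L[3]='t', prepend. Next row=LF[3]=6
Reversed output: tattoo98$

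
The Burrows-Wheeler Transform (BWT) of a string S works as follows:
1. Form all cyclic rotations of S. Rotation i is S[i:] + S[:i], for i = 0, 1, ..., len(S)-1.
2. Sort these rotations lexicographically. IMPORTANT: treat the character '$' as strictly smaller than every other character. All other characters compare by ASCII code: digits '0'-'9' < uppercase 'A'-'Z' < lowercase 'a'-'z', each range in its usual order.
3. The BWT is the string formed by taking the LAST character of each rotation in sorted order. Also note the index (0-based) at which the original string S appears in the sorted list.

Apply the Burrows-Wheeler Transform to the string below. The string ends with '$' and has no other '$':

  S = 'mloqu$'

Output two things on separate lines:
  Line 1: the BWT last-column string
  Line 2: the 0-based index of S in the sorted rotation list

Answer: um$loq
2

Derivation:
All 6 rotations (rotation i = S[i:]+S[:i]):
  rot[0] = mloqu$
  rot[1] = loqu$m
  rot[2] = oqu$ml
  rot[3] = qu$mlo
  rot[4] = u$mloq
  rot[5] = $mloqu
Sorted (with $ < everything):
  sorted[0] = $mloqu  (last char: 'u')
  sorted[1] = loqu$m  (last char: 'm')
  sorted[2] = mloqu$  (last char: '$')
  sorted[3] = oqu$ml  (last char: 'l')
  sorted[4] = qu$mlo  (last char: 'o')
  sorted[5] = u$mloq  (last char: 'q')
Last column: um$loq
Original string S is at sorted index 2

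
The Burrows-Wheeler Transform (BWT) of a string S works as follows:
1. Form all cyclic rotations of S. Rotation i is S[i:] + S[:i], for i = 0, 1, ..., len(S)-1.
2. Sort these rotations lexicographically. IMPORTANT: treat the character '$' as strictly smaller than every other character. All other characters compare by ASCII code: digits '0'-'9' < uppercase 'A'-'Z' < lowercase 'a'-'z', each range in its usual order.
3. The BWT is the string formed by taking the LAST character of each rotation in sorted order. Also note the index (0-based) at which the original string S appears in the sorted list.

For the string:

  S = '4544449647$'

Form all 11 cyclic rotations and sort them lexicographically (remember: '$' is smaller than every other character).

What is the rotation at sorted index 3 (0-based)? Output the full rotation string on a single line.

All 11 rotations (rotation i = S[i:]+S[:i]):
  rot[0] = 4544449647$
  rot[1] = 544449647$4
  rot[2] = 44449647$45
  rot[3] = 4449647$454
  rot[4] = 449647$4544
  rot[5] = 49647$45444
  rot[6] = 9647$454444
  rot[7] = 647$4544449
  rot[8] = 47$45444496
  rot[9] = 7$454444964
  rot[10] = $4544449647
Sorted (with $ < everything):
  sorted[0] = $4544449647
  sorted[1] = 44449647$45
  sorted[2] = 4449647$454
  sorted[3] = 449647$4544
  sorted[4] = 4544449647$
  sorted[5] = 47$45444496
  sorted[6] = 49647$45444
  sorted[7] = 544449647$4
  sorted[8] = 647$4544449
  sorted[9] = 7$454444964
  sorted[10] = 9647$454444
sorted[3] = 449647$4544

Answer: 449647$4544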